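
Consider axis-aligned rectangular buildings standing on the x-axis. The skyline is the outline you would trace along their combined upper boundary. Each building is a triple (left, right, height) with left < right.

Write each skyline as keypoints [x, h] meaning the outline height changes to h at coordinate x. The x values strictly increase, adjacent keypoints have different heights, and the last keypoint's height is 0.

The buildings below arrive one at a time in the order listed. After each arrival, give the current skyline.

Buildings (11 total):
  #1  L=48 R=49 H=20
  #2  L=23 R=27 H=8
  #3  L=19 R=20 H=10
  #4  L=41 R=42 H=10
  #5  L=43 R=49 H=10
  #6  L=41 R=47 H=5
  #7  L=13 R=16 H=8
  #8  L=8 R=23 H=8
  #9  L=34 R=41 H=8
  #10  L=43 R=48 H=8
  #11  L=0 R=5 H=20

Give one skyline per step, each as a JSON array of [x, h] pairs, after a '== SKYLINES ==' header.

== SKYLINES ==
[[48,20],[49,0]]
[[23,8],[27,0],[48,20],[49,0]]
[[19,10],[20,0],[23,8],[27,0],[48,20],[49,0]]
[[19,10],[20,0],[23,8],[27,0],[41,10],[42,0],[48,20],[49,0]]
[[19,10],[20,0],[23,8],[27,0],[41,10],[42,0],[43,10],[48,20],[49,0]]
[[19,10],[20,0],[23,8],[27,0],[41,10],[42,5],[43,10],[48,20],[49,0]]
[[13,8],[16,0],[19,10],[20,0],[23,8],[27,0],[41,10],[42,5],[43,10],[48,20],[49,0]]
[[8,8],[19,10],[20,8],[27,0],[41,10],[42,5],[43,10],[48,20],[49,0]]
[[8,8],[19,10],[20,8],[27,0],[34,8],[41,10],[42,5],[43,10],[48,20],[49,0]]
[[8,8],[19,10],[20,8],[27,0],[34,8],[41,10],[42,5],[43,10],[48,20],[49,0]]
[[0,20],[5,0],[8,8],[19,10],[20,8],[27,0],[34,8],[41,10],[42,5],[43,10],[48,20],[49,0]]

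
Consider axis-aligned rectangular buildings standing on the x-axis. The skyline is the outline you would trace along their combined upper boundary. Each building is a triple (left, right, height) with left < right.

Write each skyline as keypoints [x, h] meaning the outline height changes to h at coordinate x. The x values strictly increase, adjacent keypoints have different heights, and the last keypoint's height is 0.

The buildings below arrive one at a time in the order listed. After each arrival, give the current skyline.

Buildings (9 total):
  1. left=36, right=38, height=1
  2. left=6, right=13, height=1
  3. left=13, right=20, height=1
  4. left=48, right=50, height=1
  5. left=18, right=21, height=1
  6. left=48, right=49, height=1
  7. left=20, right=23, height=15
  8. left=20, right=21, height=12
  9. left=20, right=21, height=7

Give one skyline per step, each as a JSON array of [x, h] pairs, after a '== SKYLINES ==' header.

== SKYLINES ==
[[36,1],[38,0]]
[[6,1],[13,0],[36,1],[38,0]]
[[6,1],[20,0],[36,1],[38,0]]
[[6,1],[20,0],[36,1],[38,0],[48,1],[50,0]]
[[6,1],[21,0],[36,1],[38,0],[48,1],[50,0]]
[[6,1],[21,0],[36,1],[38,0],[48,1],[50,0]]
[[6,1],[20,15],[23,0],[36,1],[38,0],[48,1],[50,0]]
[[6,1],[20,15],[23,0],[36,1],[38,0],[48,1],[50,0]]
[[6,1],[20,15],[23,0],[36,1],[38,0],[48,1],[50,0]]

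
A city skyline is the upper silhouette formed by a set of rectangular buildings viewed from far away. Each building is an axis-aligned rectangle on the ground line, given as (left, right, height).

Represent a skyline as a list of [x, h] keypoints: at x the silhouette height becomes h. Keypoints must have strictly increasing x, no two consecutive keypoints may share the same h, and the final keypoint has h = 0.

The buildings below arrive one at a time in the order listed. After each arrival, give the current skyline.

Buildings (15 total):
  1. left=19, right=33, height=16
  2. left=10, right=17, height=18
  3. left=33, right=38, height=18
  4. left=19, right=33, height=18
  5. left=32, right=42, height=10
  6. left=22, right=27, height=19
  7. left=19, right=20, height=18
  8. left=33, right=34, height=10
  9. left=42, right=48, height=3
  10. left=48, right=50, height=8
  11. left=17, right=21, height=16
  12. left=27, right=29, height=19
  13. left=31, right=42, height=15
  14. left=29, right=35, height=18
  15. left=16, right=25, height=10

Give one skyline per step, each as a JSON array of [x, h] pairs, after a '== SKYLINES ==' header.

== SKYLINES ==
[[19,16],[33,0]]
[[10,18],[17,0],[19,16],[33,0]]
[[10,18],[17,0],[19,16],[33,18],[38,0]]
[[10,18],[17,0],[19,18],[38,0]]
[[10,18],[17,0],[19,18],[38,10],[42,0]]
[[10,18],[17,0],[19,18],[22,19],[27,18],[38,10],[42,0]]
[[10,18],[17,0],[19,18],[22,19],[27,18],[38,10],[42,0]]
[[10,18],[17,0],[19,18],[22,19],[27,18],[38,10],[42,0]]
[[10,18],[17,0],[19,18],[22,19],[27,18],[38,10],[42,3],[48,0]]
[[10,18],[17,0],[19,18],[22,19],[27,18],[38,10],[42,3],[48,8],[50,0]]
[[10,18],[17,16],[19,18],[22,19],[27,18],[38,10],[42,3],[48,8],[50,0]]
[[10,18],[17,16],[19,18],[22,19],[29,18],[38,10],[42,3],[48,8],[50,0]]
[[10,18],[17,16],[19,18],[22,19],[29,18],[38,15],[42,3],[48,8],[50,0]]
[[10,18],[17,16],[19,18],[22,19],[29,18],[38,15],[42,3],[48,8],[50,0]]
[[10,18],[17,16],[19,18],[22,19],[29,18],[38,15],[42,3],[48,8],[50,0]]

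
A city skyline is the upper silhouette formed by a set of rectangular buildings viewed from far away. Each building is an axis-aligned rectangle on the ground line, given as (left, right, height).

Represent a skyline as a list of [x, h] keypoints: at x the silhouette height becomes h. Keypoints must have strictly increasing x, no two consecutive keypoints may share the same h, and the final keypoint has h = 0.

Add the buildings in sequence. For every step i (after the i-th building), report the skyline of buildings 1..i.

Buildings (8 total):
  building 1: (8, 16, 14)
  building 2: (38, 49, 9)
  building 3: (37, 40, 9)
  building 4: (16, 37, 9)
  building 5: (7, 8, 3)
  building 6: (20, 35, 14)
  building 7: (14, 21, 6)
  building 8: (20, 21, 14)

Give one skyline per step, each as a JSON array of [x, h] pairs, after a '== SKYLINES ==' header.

== SKYLINES ==
[[8,14],[16,0]]
[[8,14],[16,0],[38,9],[49,0]]
[[8,14],[16,0],[37,9],[49,0]]
[[8,14],[16,9],[49,0]]
[[7,3],[8,14],[16,9],[49,0]]
[[7,3],[8,14],[16,9],[20,14],[35,9],[49,0]]
[[7,3],[8,14],[16,9],[20,14],[35,9],[49,0]]
[[7,3],[8,14],[16,9],[20,14],[35,9],[49,0]]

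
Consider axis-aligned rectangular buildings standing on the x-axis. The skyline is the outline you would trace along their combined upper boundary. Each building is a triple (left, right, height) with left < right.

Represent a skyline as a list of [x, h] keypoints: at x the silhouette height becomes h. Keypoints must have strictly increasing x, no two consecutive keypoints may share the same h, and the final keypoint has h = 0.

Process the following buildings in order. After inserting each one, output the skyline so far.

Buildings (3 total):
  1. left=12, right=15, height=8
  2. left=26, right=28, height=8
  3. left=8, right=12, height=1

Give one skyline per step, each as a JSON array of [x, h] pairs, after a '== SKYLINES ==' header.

== SKYLINES ==
[[12,8],[15,0]]
[[12,8],[15,0],[26,8],[28,0]]
[[8,1],[12,8],[15,0],[26,8],[28,0]]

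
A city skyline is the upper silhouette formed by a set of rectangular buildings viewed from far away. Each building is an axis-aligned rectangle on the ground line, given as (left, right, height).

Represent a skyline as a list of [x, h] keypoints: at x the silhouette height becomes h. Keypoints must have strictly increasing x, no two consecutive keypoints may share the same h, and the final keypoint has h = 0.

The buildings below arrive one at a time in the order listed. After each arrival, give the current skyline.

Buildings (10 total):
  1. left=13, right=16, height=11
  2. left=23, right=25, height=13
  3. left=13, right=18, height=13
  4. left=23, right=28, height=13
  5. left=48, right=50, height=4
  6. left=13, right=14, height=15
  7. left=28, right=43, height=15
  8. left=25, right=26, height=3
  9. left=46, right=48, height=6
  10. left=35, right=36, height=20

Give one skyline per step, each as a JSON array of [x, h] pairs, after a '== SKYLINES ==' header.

== SKYLINES ==
[[13,11],[16,0]]
[[13,11],[16,0],[23,13],[25,0]]
[[13,13],[18,0],[23,13],[25,0]]
[[13,13],[18,0],[23,13],[28,0]]
[[13,13],[18,0],[23,13],[28,0],[48,4],[50,0]]
[[13,15],[14,13],[18,0],[23,13],[28,0],[48,4],[50,0]]
[[13,15],[14,13],[18,0],[23,13],[28,15],[43,0],[48,4],[50,0]]
[[13,15],[14,13],[18,0],[23,13],[28,15],[43,0],[48,4],[50,0]]
[[13,15],[14,13],[18,0],[23,13],[28,15],[43,0],[46,6],[48,4],[50,0]]
[[13,15],[14,13],[18,0],[23,13],[28,15],[35,20],[36,15],[43,0],[46,6],[48,4],[50,0]]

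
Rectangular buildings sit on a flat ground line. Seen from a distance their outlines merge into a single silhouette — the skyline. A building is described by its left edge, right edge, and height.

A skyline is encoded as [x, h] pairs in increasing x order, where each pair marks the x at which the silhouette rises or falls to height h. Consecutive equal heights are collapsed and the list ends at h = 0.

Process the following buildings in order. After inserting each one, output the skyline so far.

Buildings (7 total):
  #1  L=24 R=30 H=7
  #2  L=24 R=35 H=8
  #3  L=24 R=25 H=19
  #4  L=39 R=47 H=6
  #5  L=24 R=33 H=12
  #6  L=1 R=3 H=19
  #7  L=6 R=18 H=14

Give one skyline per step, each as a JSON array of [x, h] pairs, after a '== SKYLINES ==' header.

== SKYLINES ==
[[24,7],[30,0]]
[[24,8],[35,0]]
[[24,19],[25,8],[35,0]]
[[24,19],[25,8],[35,0],[39,6],[47,0]]
[[24,19],[25,12],[33,8],[35,0],[39,6],[47,0]]
[[1,19],[3,0],[24,19],[25,12],[33,8],[35,0],[39,6],[47,0]]
[[1,19],[3,0],[6,14],[18,0],[24,19],[25,12],[33,8],[35,0],[39,6],[47,0]]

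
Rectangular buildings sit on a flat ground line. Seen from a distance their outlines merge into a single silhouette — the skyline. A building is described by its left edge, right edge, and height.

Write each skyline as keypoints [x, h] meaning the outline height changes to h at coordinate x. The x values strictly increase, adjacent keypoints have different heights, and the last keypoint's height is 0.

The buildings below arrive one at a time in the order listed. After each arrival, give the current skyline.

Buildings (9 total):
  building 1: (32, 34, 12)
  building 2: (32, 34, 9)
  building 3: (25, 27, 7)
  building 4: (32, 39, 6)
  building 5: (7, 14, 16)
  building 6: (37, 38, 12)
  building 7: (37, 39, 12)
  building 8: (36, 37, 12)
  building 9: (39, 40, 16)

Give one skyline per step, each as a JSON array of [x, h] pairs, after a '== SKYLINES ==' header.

== SKYLINES ==
[[32,12],[34,0]]
[[32,12],[34,0]]
[[25,7],[27,0],[32,12],[34,0]]
[[25,7],[27,0],[32,12],[34,6],[39,0]]
[[7,16],[14,0],[25,7],[27,0],[32,12],[34,6],[39,0]]
[[7,16],[14,0],[25,7],[27,0],[32,12],[34,6],[37,12],[38,6],[39,0]]
[[7,16],[14,0],[25,7],[27,0],[32,12],[34,6],[37,12],[39,0]]
[[7,16],[14,0],[25,7],[27,0],[32,12],[34,6],[36,12],[39,0]]
[[7,16],[14,0],[25,7],[27,0],[32,12],[34,6],[36,12],[39,16],[40,0]]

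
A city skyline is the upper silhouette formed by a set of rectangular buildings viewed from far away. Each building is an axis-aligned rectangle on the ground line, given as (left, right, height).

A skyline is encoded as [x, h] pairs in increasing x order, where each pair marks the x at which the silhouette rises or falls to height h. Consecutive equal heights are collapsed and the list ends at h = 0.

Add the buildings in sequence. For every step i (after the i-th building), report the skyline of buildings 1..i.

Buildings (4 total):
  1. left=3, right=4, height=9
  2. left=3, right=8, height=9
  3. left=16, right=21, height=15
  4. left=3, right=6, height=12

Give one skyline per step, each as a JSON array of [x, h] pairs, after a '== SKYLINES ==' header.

== SKYLINES ==
[[3,9],[4,0]]
[[3,9],[8,0]]
[[3,9],[8,0],[16,15],[21,0]]
[[3,12],[6,9],[8,0],[16,15],[21,0]]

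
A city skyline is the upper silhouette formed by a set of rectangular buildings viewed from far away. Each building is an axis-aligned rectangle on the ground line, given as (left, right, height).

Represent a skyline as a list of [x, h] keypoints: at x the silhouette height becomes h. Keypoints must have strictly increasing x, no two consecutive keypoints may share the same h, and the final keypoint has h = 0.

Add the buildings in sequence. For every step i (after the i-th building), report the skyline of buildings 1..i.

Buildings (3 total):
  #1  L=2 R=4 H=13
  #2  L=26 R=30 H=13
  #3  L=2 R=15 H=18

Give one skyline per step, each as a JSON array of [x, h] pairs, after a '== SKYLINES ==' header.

== SKYLINES ==
[[2,13],[4,0]]
[[2,13],[4,0],[26,13],[30,0]]
[[2,18],[15,0],[26,13],[30,0]]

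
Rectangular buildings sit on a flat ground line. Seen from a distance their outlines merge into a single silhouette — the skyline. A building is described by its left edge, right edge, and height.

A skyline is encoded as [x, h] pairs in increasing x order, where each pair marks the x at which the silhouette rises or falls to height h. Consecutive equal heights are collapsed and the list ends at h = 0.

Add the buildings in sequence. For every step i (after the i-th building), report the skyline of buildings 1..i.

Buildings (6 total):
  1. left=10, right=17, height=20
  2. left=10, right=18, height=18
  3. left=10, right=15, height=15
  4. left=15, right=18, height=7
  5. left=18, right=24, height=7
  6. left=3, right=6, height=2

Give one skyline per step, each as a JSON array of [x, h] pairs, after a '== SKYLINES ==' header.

== SKYLINES ==
[[10,20],[17,0]]
[[10,20],[17,18],[18,0]]
[[10,20],[17,18],[18,0]]
[[10,20],[17,18],[18,0]]
[[10,20],[17,18],[18,7],[24,0]]
[[3,2],[6,0],[10,20],[17,18],[18,7],[24,0]]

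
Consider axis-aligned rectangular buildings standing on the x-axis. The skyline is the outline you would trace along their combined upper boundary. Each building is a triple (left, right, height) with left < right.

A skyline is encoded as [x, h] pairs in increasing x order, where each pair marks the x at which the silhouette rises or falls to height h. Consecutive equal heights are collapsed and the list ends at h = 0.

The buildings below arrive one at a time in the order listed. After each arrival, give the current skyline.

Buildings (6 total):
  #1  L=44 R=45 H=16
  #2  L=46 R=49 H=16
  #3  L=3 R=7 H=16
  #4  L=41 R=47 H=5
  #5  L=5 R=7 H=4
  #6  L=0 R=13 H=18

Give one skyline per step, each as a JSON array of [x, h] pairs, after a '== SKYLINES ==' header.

== SKYLINES ==
[[44,16],[45,0]]
[[44,16],[45,0],[46,16],[49,0]]
[[3,16],[7,0],[44,16],[45,0],[46,16],[49,0]]
[[3,16],[7,0],[41,5],[44,16],[45,5],[46,16],[49,0]]
[[3,16],[7,0],[41,5],[44,16],[45,5],[46,16],[49,0]]
[[0,18],[13,0],[41,5],[44,16],[45,5],[46,16],[49,0]]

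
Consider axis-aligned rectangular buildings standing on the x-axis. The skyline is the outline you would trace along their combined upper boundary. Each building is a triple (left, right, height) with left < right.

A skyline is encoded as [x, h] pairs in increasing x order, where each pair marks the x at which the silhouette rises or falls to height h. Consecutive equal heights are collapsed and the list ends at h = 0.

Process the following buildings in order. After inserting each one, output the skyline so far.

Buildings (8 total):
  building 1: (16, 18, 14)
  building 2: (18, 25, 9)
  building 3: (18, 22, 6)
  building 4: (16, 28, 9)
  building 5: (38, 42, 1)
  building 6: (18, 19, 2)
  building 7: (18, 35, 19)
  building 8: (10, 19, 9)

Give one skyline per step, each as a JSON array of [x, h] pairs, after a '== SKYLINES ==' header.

== SKYLINES ==
[[16,14],[18,0]]
[[16,14],[18,9],[25,0]]
[[16,14],[18,9],[25,0]]
[[16,14],[18,9],[28,0]]
[[16,14],[18,9],[28,0],[38,1],[42,0]]
[[16,14],[18,9],[28,0],[38,1],[42,0]]
[[16,14],[18,19],[35,0],[38,1],[42,0]]
[[10,9],[16,14],[18,19],[35,0],[38,1],[42,0]]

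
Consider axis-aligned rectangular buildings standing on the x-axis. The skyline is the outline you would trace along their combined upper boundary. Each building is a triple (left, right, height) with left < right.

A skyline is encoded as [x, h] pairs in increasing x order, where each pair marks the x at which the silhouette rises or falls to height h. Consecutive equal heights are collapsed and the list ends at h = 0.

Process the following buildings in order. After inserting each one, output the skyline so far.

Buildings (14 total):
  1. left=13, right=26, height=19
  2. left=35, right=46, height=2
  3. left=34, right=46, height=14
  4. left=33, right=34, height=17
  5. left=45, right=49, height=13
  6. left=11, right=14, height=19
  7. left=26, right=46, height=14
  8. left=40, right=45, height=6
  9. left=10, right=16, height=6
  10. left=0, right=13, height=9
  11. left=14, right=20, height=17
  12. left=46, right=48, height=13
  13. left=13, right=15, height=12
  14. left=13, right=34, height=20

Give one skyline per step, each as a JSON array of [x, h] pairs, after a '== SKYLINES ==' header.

== SKYLINES ==
[[13,19],[26,0]]
[[13,19],[26,0],[35,2],[46,0]]
[[13,19],[26,0],[34,14],[46,0]]
[[13,19],[26,0],[33,17],[34,14],[46,0]]
[[13,19],[26,0],[33,17],[34,14],[46,13],[49,0]]
[[11,19],[26,0],[33,17],[34,14],[46,13],[49,0]]
[[11,19],[26,14],[33,17],[34,14],[46,13],[49,0]]
[[11,19],[26,14],[33,17],[34,14],[46,13],[49,0]]
[[10,6],[11,19],[26,14],[33,17],[34,14],[46,13],[49,0]]
[[0,9],[11,19],[26,14],[33,17],[34,14],[46,13],[49,0]]
[[0,9],[11,19],[26,14],[33,17],[34,14],[46,13],[49,0]]
[[0,9],[11,19],[26,14],[33,17],[34,14],[46,13],[49,0]]
[[0,9],[11,19],[26,14],[33,17],[34,14],[46,13],[49,0]]
[[0,9],[11,19],[13,20],[34,14],[46,13],[49,0]]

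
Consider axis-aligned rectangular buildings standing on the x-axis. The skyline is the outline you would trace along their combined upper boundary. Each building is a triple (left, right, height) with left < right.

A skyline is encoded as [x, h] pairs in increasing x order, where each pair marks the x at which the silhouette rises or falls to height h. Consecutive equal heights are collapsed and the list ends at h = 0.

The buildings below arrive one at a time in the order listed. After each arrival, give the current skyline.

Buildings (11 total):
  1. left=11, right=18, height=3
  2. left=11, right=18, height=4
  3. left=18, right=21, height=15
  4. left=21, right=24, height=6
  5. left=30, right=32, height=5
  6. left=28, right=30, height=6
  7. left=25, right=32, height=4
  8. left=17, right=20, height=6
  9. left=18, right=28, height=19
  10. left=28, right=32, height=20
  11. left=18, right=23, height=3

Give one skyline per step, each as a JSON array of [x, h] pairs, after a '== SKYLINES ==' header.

== SKYLINES ==
[[11,3],[18,0]]
[[11,4],[18,0]]
[[11,4],[18,15],[21,0]]
[[11,4],[18,15],[21,6],[24,0]]
[[11,4],[18,15],[21,6],[24,0],[30,5],[32,0]]
[[11,4],[18,15],[21,6],[24,0],[28,6],[30,5],[32,0]]
[[11,4],[18,15],[21,6],[24,0],[25,4],[28,6],[30,5],[32,0]]
[[11,4],[17,6],[18,15],[21,6],[24,0],[25,4],[28,6],[30,5],[32,0]]
[[11,4],[17,6],[18,19],[28,6],[30,5],[32,0]]
[[11,4],[17,6],[18,19],[28,20],[32,0]]
[[11,4],[17,6],[18,19],[28,20],[32,0]]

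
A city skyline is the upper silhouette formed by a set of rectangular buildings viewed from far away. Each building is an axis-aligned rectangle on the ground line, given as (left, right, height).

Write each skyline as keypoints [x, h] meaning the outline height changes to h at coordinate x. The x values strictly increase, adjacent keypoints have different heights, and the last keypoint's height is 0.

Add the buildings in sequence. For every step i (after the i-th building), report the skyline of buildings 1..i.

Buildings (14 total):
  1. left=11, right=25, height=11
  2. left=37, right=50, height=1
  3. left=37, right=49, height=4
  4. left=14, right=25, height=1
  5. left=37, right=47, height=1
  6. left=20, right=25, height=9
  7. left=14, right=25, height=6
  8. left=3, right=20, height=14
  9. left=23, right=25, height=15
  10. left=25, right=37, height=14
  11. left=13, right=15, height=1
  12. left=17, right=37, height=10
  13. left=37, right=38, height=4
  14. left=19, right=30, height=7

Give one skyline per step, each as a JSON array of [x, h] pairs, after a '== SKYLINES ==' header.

== SKYLINES ==
[[11,11],[25,0]]
[[11,11],[25,0],[37,1],[50,0]]
[[11,11],[25,0],[37,4],[49,1],[50,0]]
[[11,11],[25,0],[37,4],[49,1],[50,0]]
[[11,11],[25,0],[37,4],[49,1],[50,0]]
[[11,11],[25,0],[37,4],[49,1],[50,0]]
[[11,11],[25,0],[37,4],[49,1],[50,0]]
[[3,14],[20,11],[25,0],[37,4],[49,1],[50,0]]
[[3,14],[20,11],[23,15],[25,0],[37,4],[49,1],[50,0]]
[[3,14],[20,11],[23,15],[25,14],[37,4],[49,1],[50,0]]
[[3,14],[20,11],[23,15],[25,14],[37,4],[49,1],[50,0]]
[[3,14],[20,11],[23,15],[25,14],[37,4],[49,1],[50,0]]
[[3,14],[20,11],[23,15],[25,14],[37,4],[49,1],[50,0]]
[[3,14],[20,11],[23,15],[25,14],[37,4],[49,1],[50,0]]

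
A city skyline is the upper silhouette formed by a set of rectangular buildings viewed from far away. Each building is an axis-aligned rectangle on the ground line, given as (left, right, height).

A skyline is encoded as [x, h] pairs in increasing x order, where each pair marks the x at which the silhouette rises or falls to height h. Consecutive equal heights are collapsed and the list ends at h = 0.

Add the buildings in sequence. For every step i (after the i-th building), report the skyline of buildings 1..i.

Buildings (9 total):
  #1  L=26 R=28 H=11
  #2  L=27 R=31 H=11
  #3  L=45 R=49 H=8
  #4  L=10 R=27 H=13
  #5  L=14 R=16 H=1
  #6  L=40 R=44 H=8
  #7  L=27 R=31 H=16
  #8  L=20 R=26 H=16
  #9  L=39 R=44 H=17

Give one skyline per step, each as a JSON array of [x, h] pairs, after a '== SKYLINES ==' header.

== SKYLINES ==
[[26,11],[28,0]]
[[26,11],[31,0]]
[[26,11],[31,0],[45,8],[49,0]]
[[10,13],[27,11],[31,0],[45,8],[49,0]]
[[10,13],[27,11],[31,0],[45,8],[49,0]]
[[10,13],[27,11],[31,0],[40,8],[44,0],[45,8],[49,0]]
[[10,13],[27,16],[31,0],[40,8],[44,0],[45,8],[49,0]]
[[10,13],[20,16],[26,13],[27,16],[31,0],[40,8],[44,0],[45,8],[49,0]]
[[10,13],[20,16],[26,13],[27,16],[31,0],[39,17],[44,0],[45,8],[49,0]]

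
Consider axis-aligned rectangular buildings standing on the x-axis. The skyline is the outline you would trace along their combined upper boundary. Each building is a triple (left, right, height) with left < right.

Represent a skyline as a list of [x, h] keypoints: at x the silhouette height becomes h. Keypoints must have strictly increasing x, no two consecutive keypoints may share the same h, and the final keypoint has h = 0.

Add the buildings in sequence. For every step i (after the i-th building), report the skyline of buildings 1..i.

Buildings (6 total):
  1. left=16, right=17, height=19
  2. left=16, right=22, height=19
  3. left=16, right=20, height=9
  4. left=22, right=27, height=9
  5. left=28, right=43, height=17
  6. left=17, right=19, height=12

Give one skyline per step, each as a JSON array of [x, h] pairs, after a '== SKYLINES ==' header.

== SKYLINES ==
[[16,19],[17,0]]
[[16,19],[22,0]]
[[16,19],[22,0]]
[[16,19],[22,9],[27,0]]
[[16,19],[22,9],[27,0],[28,17],[43,0]]
[[16,19],[22,9],[27,0],[28,17],[43,0]]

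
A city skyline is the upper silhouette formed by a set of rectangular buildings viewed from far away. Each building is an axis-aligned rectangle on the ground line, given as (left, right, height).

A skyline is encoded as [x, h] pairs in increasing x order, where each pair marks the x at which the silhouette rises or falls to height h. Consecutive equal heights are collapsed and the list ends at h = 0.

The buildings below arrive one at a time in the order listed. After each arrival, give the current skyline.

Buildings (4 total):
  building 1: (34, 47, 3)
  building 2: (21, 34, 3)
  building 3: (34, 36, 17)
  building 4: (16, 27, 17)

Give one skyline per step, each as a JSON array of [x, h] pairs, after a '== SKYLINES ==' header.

== SKYLINES ==
[[34,3],[47,0]]
[[21,3],[47,0]]
[[21,3],[34,17],[36,3],[47,0]]
[[16,17],[27,3],[34,17],[36,3],[47,0]]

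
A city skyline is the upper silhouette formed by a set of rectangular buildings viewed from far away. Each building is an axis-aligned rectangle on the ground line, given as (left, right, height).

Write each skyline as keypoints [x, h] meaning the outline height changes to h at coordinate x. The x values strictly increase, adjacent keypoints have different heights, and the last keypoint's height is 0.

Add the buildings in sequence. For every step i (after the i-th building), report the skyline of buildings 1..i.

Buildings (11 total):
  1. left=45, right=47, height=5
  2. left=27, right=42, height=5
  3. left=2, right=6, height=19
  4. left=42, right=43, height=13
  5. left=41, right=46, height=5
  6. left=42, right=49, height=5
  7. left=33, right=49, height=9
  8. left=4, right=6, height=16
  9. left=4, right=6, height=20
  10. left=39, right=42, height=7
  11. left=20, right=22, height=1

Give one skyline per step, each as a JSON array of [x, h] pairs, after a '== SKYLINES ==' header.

== SKYLINES ==
[[45,5],[47,0]]
[[27,5],[42,0],[45,5],[47,0]]
[[2,19],[6,0],[27,5],[42,0],[45,5],[47,0]]
[[2,19],[6,0],[27,5],[42,13],[43,0],[45,5],[47,0]]
[[2,19],[6,0],[27,5],[42,13],[43,5],[47,0]]
[[2,19],[6,0],[27,5],[42,13],[43,5],[49,0]]
[[2,19],[6,0],[27,5],[33,9],[42,13],[43,9],[49,0]]
[[2,19],[6,0],[27,5],[33,9],[42,13],[43,9],[49,0]]
[[2,19],[4,20],[6,0],[27,5],[33,9],[42,13],[43,9],[49,0]]
[[2,19],[4,20],[6,0],[27,5],[33,9],[42,13],[43,9],[49,0]]
[[2,19],[4,20],[6,0],[20,1],[22,0],[27,5],[33,9],[42,13],[43,9],[49,0]]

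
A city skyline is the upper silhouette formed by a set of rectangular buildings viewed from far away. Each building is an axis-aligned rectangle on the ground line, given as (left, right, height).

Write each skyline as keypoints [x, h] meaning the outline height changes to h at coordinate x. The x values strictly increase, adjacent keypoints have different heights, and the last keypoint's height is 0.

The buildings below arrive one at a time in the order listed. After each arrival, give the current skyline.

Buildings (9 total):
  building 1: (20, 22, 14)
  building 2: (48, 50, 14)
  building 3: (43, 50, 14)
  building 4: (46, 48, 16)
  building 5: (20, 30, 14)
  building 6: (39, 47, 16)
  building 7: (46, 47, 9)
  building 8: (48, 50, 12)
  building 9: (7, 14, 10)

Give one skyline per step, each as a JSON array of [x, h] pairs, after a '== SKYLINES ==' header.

== SKYLINES ==
[[20,14],[22,0]]
[[20,14],[22,0],[48,14],[50,0]]
[[20,14],[22,0],[43,14],[50,0]]
[[20,14],[22,0],[43,14],[46,16],[48,14],[50,0]]
[[20,14],[30,0],[43,14],[46,16],[48,14],[50,0]]
[[20,14],[30,0],[39,16],[48,14],[50,0]]
[[20,14],[30,0],[39,16],[48,14],[50,0]]
[[20,14],[30,0],[39,16],[48,14],[50,0]]
[[7,10],[14,0],[20,14],[30,0],[39,16],[48,14],[50,0]]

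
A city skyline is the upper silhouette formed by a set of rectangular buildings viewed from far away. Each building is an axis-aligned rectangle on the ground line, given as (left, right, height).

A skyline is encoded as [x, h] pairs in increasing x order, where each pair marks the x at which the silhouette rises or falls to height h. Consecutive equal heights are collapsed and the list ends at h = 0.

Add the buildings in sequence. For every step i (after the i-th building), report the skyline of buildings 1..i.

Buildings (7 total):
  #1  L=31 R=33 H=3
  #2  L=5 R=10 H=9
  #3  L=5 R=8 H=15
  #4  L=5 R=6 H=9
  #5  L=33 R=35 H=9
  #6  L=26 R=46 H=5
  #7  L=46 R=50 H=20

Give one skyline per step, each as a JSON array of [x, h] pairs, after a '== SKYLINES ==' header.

== SKYLINES ==
[[31,3],[33,0]]
[[5,9],[10,0],[31,3],[33,0]]
[[5,15],[8,9],[10,0],[31,3],[33,0]]
[[5,15],[8,9],[10,0],[31,3],[33,0]]
[[5,15],[8,9],[10,0],[31,3],[33,9],[35,0]]
[[5,15],[8,9],[10,0],[26,5],[33,9],[35,5],[46,0]]
[[5,15],[8,9],[10,0],[26,5],[33,9],[35,5],[46,20],[50,0]]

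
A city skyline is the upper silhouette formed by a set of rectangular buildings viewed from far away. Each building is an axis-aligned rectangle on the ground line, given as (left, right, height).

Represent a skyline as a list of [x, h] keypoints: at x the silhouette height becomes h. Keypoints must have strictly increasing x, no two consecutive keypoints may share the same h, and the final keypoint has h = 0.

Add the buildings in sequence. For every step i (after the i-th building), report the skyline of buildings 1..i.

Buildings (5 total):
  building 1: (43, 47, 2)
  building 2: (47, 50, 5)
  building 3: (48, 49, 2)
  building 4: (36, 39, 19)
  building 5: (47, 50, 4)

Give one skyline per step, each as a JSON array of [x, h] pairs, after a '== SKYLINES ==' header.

== SKYLINES ==
[[43,2],[47,0]]
[[43,2],[47,5],[50,0]]
[[43,2],[47,5],[50,0]]
[[36,19],[39,0],[43,2],[47,5],[50,0]]
[[36,19],[39,0],[43,2],[47,5],[50,0]]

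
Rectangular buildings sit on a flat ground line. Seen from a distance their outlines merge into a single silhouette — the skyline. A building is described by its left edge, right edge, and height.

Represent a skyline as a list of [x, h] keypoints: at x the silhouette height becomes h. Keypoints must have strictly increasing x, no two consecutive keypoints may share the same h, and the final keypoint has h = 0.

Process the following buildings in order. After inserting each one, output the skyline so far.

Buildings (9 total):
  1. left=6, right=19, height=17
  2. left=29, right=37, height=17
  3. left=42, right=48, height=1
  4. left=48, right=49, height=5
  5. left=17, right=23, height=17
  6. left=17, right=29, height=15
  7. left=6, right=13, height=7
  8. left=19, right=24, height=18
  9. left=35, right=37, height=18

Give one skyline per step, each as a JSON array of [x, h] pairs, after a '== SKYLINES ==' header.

== SKYLINES ==
[[6,17],[19,0]]
[[6,17],[19,0],[29,17],[37,0]]
[[6,17],[19,0],[29,17],[37,0],[42,1],[48,0]]
[[6,17],[19,0],[29,17],[37,0],[42,1],[48,5],[49,0]]
[[6,17],[23,0],[29,17],[37,0],[42,1],[48,5],[49,0]]
[[6,17],[23,15],[29,17],[37,0],[42,1],[48,5],[49,0]]
[[6,17],[23,15],[29,17],[37,0],[42,1],[48,5],[49,0]]
[[6,17],[19,18],[24,15],[29,17],[37,0],[42,1],[48,5],[49,0]]
[[6,17],[19,18],[24,15],[29,17],[35,18],[37,0],[42,1],[48,5],[49,0]]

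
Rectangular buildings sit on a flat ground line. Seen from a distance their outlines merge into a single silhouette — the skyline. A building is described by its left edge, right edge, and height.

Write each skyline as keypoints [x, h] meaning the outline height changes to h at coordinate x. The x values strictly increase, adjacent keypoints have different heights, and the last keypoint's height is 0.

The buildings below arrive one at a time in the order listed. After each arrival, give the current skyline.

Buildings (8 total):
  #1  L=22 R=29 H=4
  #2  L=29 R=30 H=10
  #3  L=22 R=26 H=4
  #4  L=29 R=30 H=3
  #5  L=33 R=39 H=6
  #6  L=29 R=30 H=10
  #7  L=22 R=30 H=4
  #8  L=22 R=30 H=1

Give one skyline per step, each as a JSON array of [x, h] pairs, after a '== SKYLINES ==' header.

== SKYLINES ==
[[22,4],[29,0]]
[[22,4],[29,10],[30,0]]
[[22,4],[29,10],[30,0]]
[[22,4],[29,10],[30,0]]
[[22,4],[29,10],[30,0],[33,6],[39,0]]
[[22,4],[29,10],[30,0],[33,6],[39,0]]
[[22,4],[29,10],[30,0],[33,6],[39,0]]
[[22,4],[29,10],[30,0],[33,6],[39,0]]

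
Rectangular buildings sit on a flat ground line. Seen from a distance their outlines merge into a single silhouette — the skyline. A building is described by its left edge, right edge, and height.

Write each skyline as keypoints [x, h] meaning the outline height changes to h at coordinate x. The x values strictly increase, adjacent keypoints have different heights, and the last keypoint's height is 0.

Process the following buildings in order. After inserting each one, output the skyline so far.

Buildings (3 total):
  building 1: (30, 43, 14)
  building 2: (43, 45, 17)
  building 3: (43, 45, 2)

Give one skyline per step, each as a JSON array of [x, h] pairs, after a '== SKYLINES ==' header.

== SKYLINES ==
[[30,14],[43,0]]
[[30,14],[43,17],[45,0]]
[[30,14],[43,17],[45,0]]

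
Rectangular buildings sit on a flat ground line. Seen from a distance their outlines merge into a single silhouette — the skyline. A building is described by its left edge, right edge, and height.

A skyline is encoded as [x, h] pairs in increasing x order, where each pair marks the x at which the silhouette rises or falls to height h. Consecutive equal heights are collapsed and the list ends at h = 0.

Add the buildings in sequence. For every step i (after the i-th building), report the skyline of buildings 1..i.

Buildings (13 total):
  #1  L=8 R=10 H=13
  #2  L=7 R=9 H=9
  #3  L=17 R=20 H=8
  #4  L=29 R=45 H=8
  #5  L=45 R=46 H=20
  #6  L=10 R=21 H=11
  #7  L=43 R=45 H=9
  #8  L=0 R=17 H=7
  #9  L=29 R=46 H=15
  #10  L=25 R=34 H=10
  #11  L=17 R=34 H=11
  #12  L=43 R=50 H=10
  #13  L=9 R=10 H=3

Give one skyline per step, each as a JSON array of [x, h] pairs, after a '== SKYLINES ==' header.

== SKYLINES ==
[[8,13],[10,0]]
[[7,9],[8,13],[10,0]]
[[7,9],[8,13],[10,0],[17,8],[20,0]]
[[7,9],[8,13],[10,0],[17,8],[20,0],[29,8],[45,0]]
[[7,9],[8,13],[10,0],[17,8],[20,0],[29,8],[45,20],[46,0]]
[[7,9],[8,13],[10,11],[21,0],[29,8],[45,20],[46,0]]
[[7,9],[8,13],[10,11],[21,0],[29,8],[43,9],[45,20],[46,0]]
[[0,7],[7,9],[8,13],[10,11],[21,0],[29,8],[43,9],[45,20],[46,0]]
[[0,7],[7,9],[8,13],[10,11],[21,0],[29,15],[45,20],[46,0]]
[[0,7],[7,9],[8,13],[10,11],[21,0],[25,10],[29,15],[45,20],[46,0]]
[[0,7],[7,9],[8,13],[10,11],[29,15],[45,20],[46,0]]
[[0,7],[7,9],[8,13],[10,11],[29,15],[45,20],[46,10],[50,0]]
[[0,7],[7,9],[8,13],[10,11],[29,15],[45,20],[46,10],[50,0]]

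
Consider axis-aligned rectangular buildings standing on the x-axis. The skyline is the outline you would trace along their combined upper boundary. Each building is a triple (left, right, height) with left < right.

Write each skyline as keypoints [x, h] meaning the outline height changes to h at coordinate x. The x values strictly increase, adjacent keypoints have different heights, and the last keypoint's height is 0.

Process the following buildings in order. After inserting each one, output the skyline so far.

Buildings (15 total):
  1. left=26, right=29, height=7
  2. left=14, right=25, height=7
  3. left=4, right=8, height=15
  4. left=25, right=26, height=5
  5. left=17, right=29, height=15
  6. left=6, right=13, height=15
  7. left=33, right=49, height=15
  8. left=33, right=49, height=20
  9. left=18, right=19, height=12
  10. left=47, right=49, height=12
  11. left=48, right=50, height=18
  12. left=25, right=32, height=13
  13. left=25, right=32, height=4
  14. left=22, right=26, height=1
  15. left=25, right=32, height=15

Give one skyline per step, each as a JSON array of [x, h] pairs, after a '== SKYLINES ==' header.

== SKYLINES ==
[[26,7],[29,0]]
[[14,7],[25,0],[26,7],[29,0]]
[[4,15],[8,0],[14,7],[25,0],[26,7],[29,0]]
[[4,15],[8,0],[14,7],[25,5],[26,7],[29,0]]
[[4,15],[8,0],[14,7],[17,15],[29,0]]
[[4,15],[13,0],[14,7],[17,15],[29,0]]
[[4,15],[13,0],[14,7],[17,15],[29,0],[33,15],[49,0]]
[[4,15],[13,0],[14,7],[17,15],[29,0],[33,20],[49,0]]
[[4,15],[13,0],[14,7],[17,15],[29,0],[33,20],[49,0]]
[[4,15],[13,0],[14,7],[17,15],[29,0],[33,20],[49,0]]
[[4,15],[13,0],[14,7],[17,15],[29,0],[33,20],[49,18],[50,0]]
[[4,15],[13,0],[14,7],[17,15],[29,13],[32,0],[33,20],[49,18],[50,0]]
[[4,15],[13,0],[14,7],[17,15],[29,13],[32,0],[33,20],[49,18],[50,0]]
[[4,15],[13,0],[14,7],[17,15],[29,13],[32,0],[33,20],[49,18],[50,0]]
[[4,15],[13,0],[14,7],[17,15],[32,0],[33,20],[49,18],[50,0]]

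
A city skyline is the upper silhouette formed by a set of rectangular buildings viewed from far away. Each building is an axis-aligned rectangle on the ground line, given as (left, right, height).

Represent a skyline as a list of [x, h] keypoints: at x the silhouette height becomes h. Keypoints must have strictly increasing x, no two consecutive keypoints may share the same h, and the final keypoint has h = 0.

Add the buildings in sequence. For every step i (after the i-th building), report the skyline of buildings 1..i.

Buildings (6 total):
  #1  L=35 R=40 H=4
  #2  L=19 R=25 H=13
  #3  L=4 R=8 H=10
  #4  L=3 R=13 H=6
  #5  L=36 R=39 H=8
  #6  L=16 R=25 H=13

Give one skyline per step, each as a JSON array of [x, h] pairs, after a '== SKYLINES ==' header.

== SKYLINES ==
[[35,4],[40,0]]
[[19,13],[25,0],[35,4],[40,0]]
[[4,10],[8,0],[19,13],[25,0],[35,4],[40,0]]
[[3,6],[4,10],[8,6],[13,0],[19,13],[25,0],[35,4],[40,0]]
[[3,6],[4,10],[8,6],[13,0],[19,13],[25,0],[35,4],[36,8],[39,4],[40,0]]
[[3,6],[4,10],[8,6],[13,0],[16,13],[25,0],[35,4],[36,8],[39,4],[40,0]]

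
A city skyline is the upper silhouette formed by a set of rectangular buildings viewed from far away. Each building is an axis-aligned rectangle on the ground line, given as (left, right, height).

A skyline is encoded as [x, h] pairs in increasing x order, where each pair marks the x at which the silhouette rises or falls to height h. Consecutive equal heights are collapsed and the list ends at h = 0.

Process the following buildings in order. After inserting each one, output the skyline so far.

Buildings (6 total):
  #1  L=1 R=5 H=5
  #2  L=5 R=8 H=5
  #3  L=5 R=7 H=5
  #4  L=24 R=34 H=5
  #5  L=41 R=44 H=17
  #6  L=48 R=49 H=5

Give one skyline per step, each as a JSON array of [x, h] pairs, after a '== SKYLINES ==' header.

== SKYLINES ==
[[1,5],[5,0]]
[[1,5],[8,0]]
[[1,5],[8,0]]
[[1,5],[8,0],[24,5],[34,0]]
[[1,5],[8,0],[24,5],[34,0],[41,17],[44,0]]
[[1,5],[8,0],[24,5],[34,0],[41,17],[44,0],[48,5],[49,0]]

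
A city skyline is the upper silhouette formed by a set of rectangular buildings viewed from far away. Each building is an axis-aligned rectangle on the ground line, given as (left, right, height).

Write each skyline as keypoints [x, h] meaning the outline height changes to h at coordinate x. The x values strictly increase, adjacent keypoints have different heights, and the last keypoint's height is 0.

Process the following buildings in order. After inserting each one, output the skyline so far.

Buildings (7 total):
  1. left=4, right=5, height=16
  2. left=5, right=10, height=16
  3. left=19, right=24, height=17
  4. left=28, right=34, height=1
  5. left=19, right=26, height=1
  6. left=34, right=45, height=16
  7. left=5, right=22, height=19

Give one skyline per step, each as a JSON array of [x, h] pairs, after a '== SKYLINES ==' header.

== SKYLINES ==
[[4,16],[5,0]]
[[4,16],[10,0]]
[[4,16],[10,0],[19,17],[24,0]]
[[4,16],[10,0],[19,17],[24,0],[28,1],[34,0]]
[[4,16],[10,0],[19,17],[24,1],[26,0],[28,1],[34,0]]
[[4,16],[10,0],[19,17],[24,1],[26,0],[28,1],[34,16],[45,0]]
[[4,16],[5,19],[22,17],[24,1],[26,0],[28,1],[34,16],[45,0]]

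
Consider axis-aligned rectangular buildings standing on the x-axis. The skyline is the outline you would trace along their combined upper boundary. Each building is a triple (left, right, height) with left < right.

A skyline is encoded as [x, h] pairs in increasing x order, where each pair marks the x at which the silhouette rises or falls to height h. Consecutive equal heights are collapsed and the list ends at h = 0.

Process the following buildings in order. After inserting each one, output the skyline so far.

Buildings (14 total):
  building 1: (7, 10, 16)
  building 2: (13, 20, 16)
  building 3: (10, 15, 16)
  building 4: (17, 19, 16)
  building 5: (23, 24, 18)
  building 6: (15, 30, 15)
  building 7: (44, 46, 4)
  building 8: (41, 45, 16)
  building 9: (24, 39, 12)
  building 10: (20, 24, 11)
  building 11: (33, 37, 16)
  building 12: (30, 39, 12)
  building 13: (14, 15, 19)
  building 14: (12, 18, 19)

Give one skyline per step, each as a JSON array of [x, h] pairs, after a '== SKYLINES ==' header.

== SKYLINES ==
[[7,16],[10,0]]
[[7,16],[10,0],[13,16],[20,0]]
[[7,16],[20,0]]
[[7,16],[20,0]]
[[7,16],[20,0],[23,18],[24,0]]
[[7,16],[20,15],[23,18],[24,15],[30,0]]
[[7,16],[20,15],[23,18],[24,15],[30,0],[44,4],[46,0]]
[[7,16],[20,15],[23,18],[24,15],[30,0],[41,16],[45,4],[46,0]]
[[7,16],[20,15],[23,18],[24,15],[30,12],[39,0],[41,16],[45,4],[46,0]]
[[7,16],[20,15],[23,18],[24,15],[30,12],[39,0],[41,16],[45,4],[46,0]]
[[7,16],[20,15],[23,18],[24,15],[30,12],[33,16],[37,12],[39,0],[41,16],[45,4],[46,0]]
[[7,16],[20,15],[23,18],[24,15],[30,12],[33,16],[37,12],[39,0],[41,16],[45,4],[46,0]]
[[7,16],[14,19],[15,16],[20,15],[23,18],[24,15],[30,12],[33,16],[37,12],[39,0],[41,16],[45,4],[46,0]]
[[7,16],[12,19],[18,16],[20,15],[23,18],[24,15],[30,12],[33,16],[37,12],[39,0],[41,16],[45,4],[46,0]]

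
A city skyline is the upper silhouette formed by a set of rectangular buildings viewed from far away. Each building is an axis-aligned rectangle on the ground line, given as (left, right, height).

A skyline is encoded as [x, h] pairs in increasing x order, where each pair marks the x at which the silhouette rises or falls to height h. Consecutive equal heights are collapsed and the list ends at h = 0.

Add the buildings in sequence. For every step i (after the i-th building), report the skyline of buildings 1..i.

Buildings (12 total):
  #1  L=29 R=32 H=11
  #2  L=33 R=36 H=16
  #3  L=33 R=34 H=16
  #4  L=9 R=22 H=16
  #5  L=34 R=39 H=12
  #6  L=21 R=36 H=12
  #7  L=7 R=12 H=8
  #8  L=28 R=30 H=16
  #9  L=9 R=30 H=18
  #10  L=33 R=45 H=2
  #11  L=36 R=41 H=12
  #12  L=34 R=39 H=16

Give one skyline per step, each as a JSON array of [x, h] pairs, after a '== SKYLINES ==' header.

== SKYLINES ==
[[29,11],[32,0]]
[[29,11],[32,0],[33,16],[36,0]]
[[29,11],[32,0],[33,16],[36,0]]
[[9,16],[22,0],[29,11],[32,0],[33,16],[36,0]]
[[9,16],[22,0],[29,11],[32,0],[33,16],[36,12],[39,0]]
[[9,16],[22,12],[33,16],[36,12],[39,0]]
[[7,8],[9,16],[22,12],[33,16],[36,12],[39,0]]
[[7,8],[9,16],[22,12],[28,16],[30,12],[33,16],[36,12],[39,0]]
[[7,8],[9,18],[30,12],[33,16],[36,12],[39,0]]
[[7,8],[9,18],[30,12],[33,16],[36,12],[39,2],[45,0]]
[[7,8],[9,18],[30,12],[33,16],[36,12],[41,2],[45,0]]
[[7,8],[9,18],[30,12],[33,16],[39,12],[41,2],[45,0]]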